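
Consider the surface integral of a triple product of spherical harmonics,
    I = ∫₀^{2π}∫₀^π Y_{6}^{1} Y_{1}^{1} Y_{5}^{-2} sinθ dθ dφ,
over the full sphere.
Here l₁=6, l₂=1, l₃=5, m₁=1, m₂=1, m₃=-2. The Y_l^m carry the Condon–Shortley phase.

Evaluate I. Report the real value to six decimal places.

Checks pass: Σm=0; 12 even; l₃=5∈[5,7].
(2·6+1)(2·1+1)(2·5+1) = 429
Δ: 2! 10! 0! / 13! → 1/858
sum: t=1:−1/14400 = -1/14400
3j²(6 1 5; 0 0 0) = Δ·Π!·Σ² = 6/143  (sign +1)
sum: t=2:+1/60480 = 1/60480
3j²(6 1 5; 1 1 -2) = Δ·Π!·Σ² = 5/429  (sign -1)
combine: 4πI² = 429·6/143·5/429 = 30/143
take √, sign -1: I = -0.12920749

-0.129207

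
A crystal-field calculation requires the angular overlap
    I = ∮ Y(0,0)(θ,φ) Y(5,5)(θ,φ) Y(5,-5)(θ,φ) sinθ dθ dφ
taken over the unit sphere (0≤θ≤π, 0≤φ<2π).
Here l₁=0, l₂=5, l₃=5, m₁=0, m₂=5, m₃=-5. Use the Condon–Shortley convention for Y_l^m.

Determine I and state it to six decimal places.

-0.282095

m-sum 0 ✓  L=10 even ✓  5≤5≤5 ✓
Π(2lᵢ+1) = 1×11×11 = 121
triangle coeff Δ(0,5,5) = 1/11
Σ_t [0,0]: t=0:+1/14400 = 1/14400
(3j)²=1/11 [(0 5 5; 0 0 0)], sign=-1
Σ_t [0,0]: t=0:+1/3628800 = 1/3628800
(3j)²=1/11 [(0 5 5; 0 5 -5)], sign=+1
⇒ 4πI² = 1/1
I = (-1)√(1/1/(4π)) = -0.28209479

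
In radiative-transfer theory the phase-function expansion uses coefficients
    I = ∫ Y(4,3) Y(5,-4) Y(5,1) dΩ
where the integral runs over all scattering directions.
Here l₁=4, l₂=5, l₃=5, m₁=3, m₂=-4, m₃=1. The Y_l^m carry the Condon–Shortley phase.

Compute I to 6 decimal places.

Checks pass: Σm=0; 14 even; l₃=5∈[1,9].
(2·4+1)(2·5+1)(2·5+1) = 1089
Δ: 4! 4! 6! / 15! → 1/3153150
sum: t=0:+1/69120 t=1:−1/1728 t=2:+1/576 t=3:−1/1728 t=4:+1/69120 = 7/11520
3j²(4 5 5; 0 0 0) = Δ·Π!·Σ² = 2/143  (sign -1)
sum: t=0:+1/17280 t=1:−1/103680 = 1/20736
3j²(4 5 5; 3 -4 1) = Δ·Π!·Σ² = 10/429  (sign +1)
combine: 4πI² = 1089·2/143·10/429 = 60/169
take √, sign -1: I = -0.16808437

-0.168084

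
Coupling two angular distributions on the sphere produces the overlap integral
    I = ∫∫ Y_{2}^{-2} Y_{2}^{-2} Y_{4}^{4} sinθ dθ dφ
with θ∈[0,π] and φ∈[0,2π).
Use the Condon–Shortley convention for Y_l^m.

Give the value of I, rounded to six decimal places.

Rules hold: Σm=0, L=8 even, 0≤4≤4.
N = 5·5·9 = 225
Δ = 0!·4!·4!/9! = 1/630
Racah Σ t=0..0: t=0:+1/16 = 1/16
⇒ 3j(2 2 4; 0 0 0)² = 2/35, sgn +1
Racah Σ t=0..0: t=0:+1/576 = 1/576
⇒ 3j(2 2 4; -2 -2 4)² = 1/9, sgn +1
4πI² = N·(3j₀)²·(3jₘ)² = 10/7
I = +1·√(1.42857/4π) = 0.33716777

0.337168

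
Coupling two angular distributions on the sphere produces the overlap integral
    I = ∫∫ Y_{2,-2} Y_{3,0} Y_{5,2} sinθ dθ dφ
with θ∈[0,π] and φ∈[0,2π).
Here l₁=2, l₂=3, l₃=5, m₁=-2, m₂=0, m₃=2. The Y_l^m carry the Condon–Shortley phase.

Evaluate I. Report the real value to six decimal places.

Checks pass: Σm=0; 10 even; l₃=5∈[1,5].
(2·2+1)(2·3+1)(2·5+1) = 385
Δ: 0! 4! 6! / 11! → 1/2310
sum: t=0:+1/144 = 1/144
3j²(2 3 5; 0 0 0) = Δ·Π!·Σ² = 10/231  (sign -1)
sum: t=0:+1/864 = 1/864
3j²(2 3 5; -2 0 2) = Δ·Π!·Σ² = 1/66  (sign -1)
combine: 4πI² = 385·10/231·1/66 = 25/99
take √, sign +1: I = 0.14175797

0.141758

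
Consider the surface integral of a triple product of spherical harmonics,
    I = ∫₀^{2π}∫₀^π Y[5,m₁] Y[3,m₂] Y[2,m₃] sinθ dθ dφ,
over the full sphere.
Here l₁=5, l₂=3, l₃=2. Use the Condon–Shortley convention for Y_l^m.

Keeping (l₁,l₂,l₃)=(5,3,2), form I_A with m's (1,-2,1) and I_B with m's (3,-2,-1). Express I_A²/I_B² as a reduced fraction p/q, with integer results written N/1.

3/14

Shared (l₁,l₂,l₃)=(5,3,2): N and (l;000)² cancel in I_A²/I_B².
A: Δ = 6!·4!·0!/11! = 1/2310; Racah Σ t=1..1: t=1:−1/720 = -1/720; ⇒ 3j(5 3 2; 1 -2 1)² = 4/385, sgn +1
B: Δ = 6!·4!·0!/11! = 1/2310; Racah Σ t=1..1: t=1:−1/720 = -1/720; ⇒ 3j(5 3 2; 3 -2 -1)² = 8/165, sgn +1
I_A²/I_B² = (4/385)/(8/165) = 3/14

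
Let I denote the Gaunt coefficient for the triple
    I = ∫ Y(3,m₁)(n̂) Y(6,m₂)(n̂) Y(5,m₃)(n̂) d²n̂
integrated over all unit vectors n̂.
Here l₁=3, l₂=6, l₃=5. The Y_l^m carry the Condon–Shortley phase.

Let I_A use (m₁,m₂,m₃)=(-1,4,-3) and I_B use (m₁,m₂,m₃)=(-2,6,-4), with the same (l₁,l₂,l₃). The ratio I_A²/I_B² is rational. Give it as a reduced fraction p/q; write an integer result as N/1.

10/33

Shared (l₁,l₂,l₃)=(3,6,5): N and (l;000)² cancel in I_A²/I_B².
A: Δ = 4!·2!·8!/15! = 1/675675; Racah Σ t=2..4: t=2:+1/322560 t=3:−1/30240 t=4:+1/69120 = -1/64512; ⇒ 3j(3 6 5; -1 4 -3)² = 10/1001, sgn -1
B: Δ = 4!·2!·8!/15! = 1/675675; Racah Σ t=4..4: t=4:+1/967680 = 1/967680; ⇒ 3j(3 6 5; -2 6 -4)² = 3/91, sgn -1
I_A²/I_B² = (10/1001)/(3/91) = 10/33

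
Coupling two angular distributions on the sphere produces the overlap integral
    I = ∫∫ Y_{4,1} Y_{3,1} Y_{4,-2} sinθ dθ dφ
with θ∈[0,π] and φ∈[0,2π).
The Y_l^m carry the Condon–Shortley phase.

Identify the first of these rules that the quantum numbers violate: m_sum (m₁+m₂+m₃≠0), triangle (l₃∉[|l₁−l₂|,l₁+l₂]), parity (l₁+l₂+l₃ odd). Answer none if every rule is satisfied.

m₁+m₂+m₃ = 1 + 1 − 2 = 0  ✓
triangle: |4−3|=1 ≤ l₃=4 ≤ 4+3=7  ✓
parity: l₁+l₂+l₃ = 11 is odd  ✗

parity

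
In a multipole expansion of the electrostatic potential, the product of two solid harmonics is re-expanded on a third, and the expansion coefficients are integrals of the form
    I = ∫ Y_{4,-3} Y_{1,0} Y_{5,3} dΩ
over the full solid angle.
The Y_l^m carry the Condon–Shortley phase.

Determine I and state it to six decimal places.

Rules hold: Σm=0, L=10 even, 3≤5≤5.
N = 9·3·11 = 297
Δ = 0!·8!·2!/11! = 1/495
Racah Σ t=0..0: t=0:+1/576 = 1/576
⇒ 3j(4 1 5; 0 0 0)² = 5/99, sgn -1
Racah Σ t=0..0: t=0:+1/5040 = 1/5040
⇒ 3j(4 1 5; -3 0 3)² = 16/495, sgn +1
4πI² = N·(3j₀)²·(3jₘ)² = 16/33
I = -1·√(0.484848/4π) = -0.19642560

-0.196426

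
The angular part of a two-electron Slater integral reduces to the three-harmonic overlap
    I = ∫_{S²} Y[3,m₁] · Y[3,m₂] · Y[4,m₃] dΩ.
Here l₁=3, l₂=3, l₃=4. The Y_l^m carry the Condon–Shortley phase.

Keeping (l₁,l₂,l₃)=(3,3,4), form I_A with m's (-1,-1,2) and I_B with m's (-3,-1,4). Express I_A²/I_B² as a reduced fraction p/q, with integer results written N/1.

20/21

Same 3,3,4: normalisation and zero-m 3j drop out of the ratio.
A: Δ: 2! 4! 4! / 11! → 1/34650; sum: t=0:+1/192 t=1:−1/36 t=2:+1/192 = -5/288; 3j²(3 3 4; -1 -1 2) = Δ·Π!·Σ² = 20/693  (sign -1)
B: Δ: 2! 4! 4! / 11! → 1/34650; sum: t=2:+1/1152 = 1/1152; 3j²(3 3 4; -3 -1 4) = Δ·Π!·Σ² = 1/33  (sign +1)
I_A²/I_B² = (20/693)/(1/33) = 20/21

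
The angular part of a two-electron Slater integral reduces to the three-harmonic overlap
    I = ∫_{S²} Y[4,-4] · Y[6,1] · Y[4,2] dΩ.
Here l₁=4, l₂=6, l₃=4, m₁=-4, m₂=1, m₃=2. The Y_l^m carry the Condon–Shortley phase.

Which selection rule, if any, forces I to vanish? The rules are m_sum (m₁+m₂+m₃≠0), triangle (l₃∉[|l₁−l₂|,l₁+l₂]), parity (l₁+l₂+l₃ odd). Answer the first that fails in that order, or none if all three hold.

m₁+m₂+m₃ = -4 + 1 + 2 = -1  ✗
triangle: |4−6|=2 ≤ l₃=4 ≤ 4+6=10
parity: l₁+l₂+l₃ = 14 is even

m_sum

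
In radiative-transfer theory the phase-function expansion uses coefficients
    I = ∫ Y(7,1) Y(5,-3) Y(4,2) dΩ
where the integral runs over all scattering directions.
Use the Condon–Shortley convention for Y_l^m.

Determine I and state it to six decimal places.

0.161478

Checks pass: Σm=0; 16 even; l₃=4∈[2,12].
(2·7+1)(2·5+1)(2·4+1) = 1485
Δ: 8! 6! 2! / 17! → 1/6126120
sum: t=3:−1/69120 t=4:+1/20736 t=5:−1/69120 = 1/51840
3j²(7 5 4; 0 0 0) = Δ·Π!·Σ² = 280/21879  (sign +1)
sum: t=0:+1/58060800 t=1:−1/604800 t=2:+1/138240 = 13/2322432
3j²(7 5 4; 1 -3 2) = Δ·Π!·Σ² = 1625/94248  (sign +1)
combine: 4πI² = 1485·280/21879·1625/94248 = 3125/9537
take √, sign +1: I = 0.16147831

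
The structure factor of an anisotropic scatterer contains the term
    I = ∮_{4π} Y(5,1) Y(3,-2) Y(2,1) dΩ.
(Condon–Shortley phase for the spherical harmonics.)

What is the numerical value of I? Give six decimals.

-0.117387

m-sum 0 ✓  L=10 even ✓  2≤2≤8 ✓
Π(2lᵢ+1) = 11×7×5 = 385
triangle coeff Δ(5,3,2) = 1/2310
Σ_t [3,3]: t=3:−1/144 = -1/144
(3j)²=10/231 [(5 3 2; 0 0 0)], sign=-1
Σ_t [1,1]: t=1:−1/720 = -1/720
(3j)²=4/385 [(5 3 2; 1 -2 1)], sign=+1
⇒ 4πI² = 40/231
I = (-1)√(40/231/(4π)) = -0.11738675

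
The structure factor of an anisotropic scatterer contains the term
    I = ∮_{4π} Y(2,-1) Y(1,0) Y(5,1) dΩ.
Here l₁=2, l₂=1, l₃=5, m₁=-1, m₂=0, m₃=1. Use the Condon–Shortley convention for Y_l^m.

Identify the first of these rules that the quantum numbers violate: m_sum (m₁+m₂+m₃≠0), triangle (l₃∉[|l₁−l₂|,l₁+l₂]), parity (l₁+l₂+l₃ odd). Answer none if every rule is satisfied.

triangle

Σmᵢ = 0  ✓
l₃∈[|l₁−l₂|,l₁+l₂]=[1,3], have l₃=5  ✗
Σlᵢ = 8 ⇒ even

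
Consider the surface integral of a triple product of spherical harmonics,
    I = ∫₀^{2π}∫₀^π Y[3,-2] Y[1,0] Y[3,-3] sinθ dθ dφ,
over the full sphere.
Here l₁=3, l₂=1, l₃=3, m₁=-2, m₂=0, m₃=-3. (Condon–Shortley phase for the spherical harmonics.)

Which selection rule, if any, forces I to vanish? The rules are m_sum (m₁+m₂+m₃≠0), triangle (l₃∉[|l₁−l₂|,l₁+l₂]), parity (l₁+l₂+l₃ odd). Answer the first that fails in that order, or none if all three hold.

m_sum

Σmᵢ = -5  ✗
l₃∈[|l₁−l₂|,l₁+l₂]=[2,4], have l₃=3
Σlᵢ = 7 ⇒ odd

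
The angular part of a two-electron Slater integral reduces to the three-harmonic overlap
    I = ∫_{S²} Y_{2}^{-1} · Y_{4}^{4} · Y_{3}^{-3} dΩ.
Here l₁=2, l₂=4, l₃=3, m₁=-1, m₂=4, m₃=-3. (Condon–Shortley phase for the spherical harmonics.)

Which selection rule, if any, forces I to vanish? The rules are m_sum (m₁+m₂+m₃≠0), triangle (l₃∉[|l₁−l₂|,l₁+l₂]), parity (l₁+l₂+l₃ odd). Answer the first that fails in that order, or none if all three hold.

m₁+m₂+m₃ = -1 + 4 − 3 = 0  ✓
triangle: |2−4|=2 ≤ l₃=3 ≤ 2+4=6  ✓
parity: l₁+l₂+l₃ = 9 is odd  ✗

parity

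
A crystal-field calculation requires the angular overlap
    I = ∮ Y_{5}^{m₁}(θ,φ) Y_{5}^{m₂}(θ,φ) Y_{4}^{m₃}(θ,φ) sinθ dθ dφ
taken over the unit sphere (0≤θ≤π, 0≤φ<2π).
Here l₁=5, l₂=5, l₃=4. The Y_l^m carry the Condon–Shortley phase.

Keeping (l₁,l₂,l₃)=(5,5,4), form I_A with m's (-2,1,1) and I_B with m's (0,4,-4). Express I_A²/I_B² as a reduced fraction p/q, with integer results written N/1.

35/36

Shared (l₁,l₂,l₃)=(5,5,4): N and (l;000)² cancel in I_A²/I_B².
A: Δ = 6!·4!·4!/15! = 1/3153150; Racah Σ t=3..6: t=3:−1/5184 t=4:+1/1152 t=5:−1/2880 t=6:+1/103680 = 7/20736; ⇒ 3j(5 5 4; -2 1 1)² = 35/2574, sgn -1
B: Δ = 6!·4!·4!/15! = 1/3153150; Racah Σ t=5..5: t=5:−1/69120 = -1/69120; ⇒ 3j(5 5 4; 0 4 -4)² = 2/143, sgn -1
I_A²/I_B² = (35/2574)/(2/143) = 35/36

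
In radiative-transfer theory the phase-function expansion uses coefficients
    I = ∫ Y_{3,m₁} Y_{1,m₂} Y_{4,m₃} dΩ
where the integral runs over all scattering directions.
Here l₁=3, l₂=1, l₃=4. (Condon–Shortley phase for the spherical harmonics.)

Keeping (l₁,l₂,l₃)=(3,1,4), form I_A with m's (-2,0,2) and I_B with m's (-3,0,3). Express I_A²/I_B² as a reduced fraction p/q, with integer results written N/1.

Same 3,1,4: normalisation and zero-m 3j drop out of the ratio.
A: Δ: 0! 6! 2! / 9! → 1/252; sum: t=0:+1/120 = 1/120; 3j²(3 1 4; -2 0 2) = Δ·Π!·Σ² = 1/21  (sign +1)
B: Δ: 0! 6! 2! / 9! → 1/252; sum: t=0:+1/720 = 1/720; 3j²(3 1 4; -3 0 3) = Δ·Π!·Σ² = 1/36  (sign -1)
I_A²/I_B² = (1/21)/(1/36) = 12/7

12/7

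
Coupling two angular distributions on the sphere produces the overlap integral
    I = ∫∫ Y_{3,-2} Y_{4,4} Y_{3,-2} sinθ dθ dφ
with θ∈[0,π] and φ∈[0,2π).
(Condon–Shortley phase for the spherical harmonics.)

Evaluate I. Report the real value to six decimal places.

0.214561

Checks pass: Σm=0; 10 even; l₃=3∈[1,7].
(2·3+1)(2·4+1)(2·3+1) = 441
Δ: 4! 2! 4! / 11! → 1/34650
sum: t=1:−1/72 t=2:+1/16 t=3:−1/72 = 5/144
3j²(3 4 3; 0 0 0) = Δ·Π!·Σ² = 2/77  (sign -1)
sum: t=4:+1/576 = 1/576
3j²(3 4 3; -2 4 -2) = Δ·Π!·Σ² = 5/99  (sign -1)
combine: 4πI² = 441·2/77·5/99 = 70/121
take √, sign +1: I = 0.21456131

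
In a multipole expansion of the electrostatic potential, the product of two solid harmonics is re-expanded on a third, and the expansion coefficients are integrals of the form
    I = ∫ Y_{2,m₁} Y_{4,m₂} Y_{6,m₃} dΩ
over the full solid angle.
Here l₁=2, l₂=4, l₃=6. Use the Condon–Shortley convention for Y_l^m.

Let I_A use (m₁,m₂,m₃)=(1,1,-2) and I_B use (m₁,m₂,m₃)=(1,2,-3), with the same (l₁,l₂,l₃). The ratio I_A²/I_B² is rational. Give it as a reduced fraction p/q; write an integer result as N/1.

8/9

l's match ⇒ only the (l;m) 3-j factors differ between A and B.
A: triangle coeff Δ(2,4,6) = 1/6435; Σ_t [0,0]: t=0:+1/4320 = 1/4320; (3j)²=224/6435 [(2 4 6; 1 1 -2)], sign=+1
B: triangle coeff Δ(2,4,6) = 1/6435; Σ_t [0,0]: t=0:+1/8640 = 1/8640; (3j)²=28/715 [(2 4 6; 1 2 -3)], sign=-1
I_A²/I_B² = (224/6435)/(28/715) = 8/9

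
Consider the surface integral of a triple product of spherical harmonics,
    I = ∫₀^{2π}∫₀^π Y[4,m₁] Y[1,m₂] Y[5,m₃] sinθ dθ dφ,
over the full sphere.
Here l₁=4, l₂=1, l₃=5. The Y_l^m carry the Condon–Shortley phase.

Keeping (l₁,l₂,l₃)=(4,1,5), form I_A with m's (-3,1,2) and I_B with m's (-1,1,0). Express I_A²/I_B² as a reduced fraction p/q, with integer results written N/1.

3/10

Shared (l₁,l₂,l₃)=(4,1,5): N and (l;000)² cancel in I_A²/I_B².
A: Δ = 0!·8!·2!/11! = 1/495; Racah Σ t=0..0: t=0:+1/10080 = 1/10080; ⇒ 3j(4 1 5; -3 1 2)² = 1/165, sgn -1
B: Δ = 0!·8!·2!/11! = 1/495; Racah Σ t=0..0: t=0:+1/1440 = 1/1440; ⇒ 3j(4 1 5; -1 1 0)² = 2/99, sgn -1
I_A²/I_B² = (1/165)/(2/99) = 3/10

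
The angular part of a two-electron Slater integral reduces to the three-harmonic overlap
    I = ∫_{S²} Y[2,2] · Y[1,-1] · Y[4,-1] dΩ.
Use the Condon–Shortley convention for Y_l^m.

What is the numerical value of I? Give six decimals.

|2−1|≤4≤2+1 violated ⇒ I = 0

0.000000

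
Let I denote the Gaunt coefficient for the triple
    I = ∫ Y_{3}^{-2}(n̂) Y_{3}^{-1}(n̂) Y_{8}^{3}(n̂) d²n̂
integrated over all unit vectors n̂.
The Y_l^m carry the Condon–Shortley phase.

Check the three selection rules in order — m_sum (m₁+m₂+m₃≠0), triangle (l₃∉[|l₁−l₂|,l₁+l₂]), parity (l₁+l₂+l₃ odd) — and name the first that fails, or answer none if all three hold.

triangle

Σmᵢ = 0  ✓
l₃∈[|l₁−l₂|,l₁+l₂]=[0,6], have l₃=8  ✗
Σlᵢ = 14 ⇒ even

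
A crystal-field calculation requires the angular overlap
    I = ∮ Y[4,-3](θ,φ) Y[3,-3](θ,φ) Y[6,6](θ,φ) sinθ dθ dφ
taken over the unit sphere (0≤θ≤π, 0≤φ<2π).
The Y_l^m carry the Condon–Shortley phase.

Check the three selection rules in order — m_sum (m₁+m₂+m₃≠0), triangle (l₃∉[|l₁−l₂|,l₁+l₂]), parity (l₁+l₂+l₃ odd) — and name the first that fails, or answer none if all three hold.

parity

azimuthal sum: -3 − 3 + 6 = 0  ✓
1 ≤ 6 ≤ 7 (triangle on l)  ✓
L = 4 + 3 + 6 = 13 (odd)  ✗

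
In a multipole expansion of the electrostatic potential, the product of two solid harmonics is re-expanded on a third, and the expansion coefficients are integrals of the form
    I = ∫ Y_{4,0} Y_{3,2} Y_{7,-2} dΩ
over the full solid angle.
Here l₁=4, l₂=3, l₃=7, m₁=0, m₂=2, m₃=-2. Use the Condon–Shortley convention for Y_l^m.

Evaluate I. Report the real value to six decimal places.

0.169123

Checks pass: Σm=0; 14 even; l₃=7∈[1,7].
(2·4+1)(2·3+1)(2·7+1) = 945
Δ: 0! 8! 6! / 15! → 1/45045
sum: t=0:+1/20736 = 1/20736
3j²(4 3 7; 0 0 0) = Δ·Π!·Σ² = 35/1287  (sign -1)
sum: t=0:+1/69120 = 1/69120
3j²(4 3 7; 0 2 -2) = Δ·Π!·Σ² = 2/143  (sign -1)
combine: 4πI² = 945·35/1287·2/143 = 7350/20449
take √, sign +1: I = 0.16912301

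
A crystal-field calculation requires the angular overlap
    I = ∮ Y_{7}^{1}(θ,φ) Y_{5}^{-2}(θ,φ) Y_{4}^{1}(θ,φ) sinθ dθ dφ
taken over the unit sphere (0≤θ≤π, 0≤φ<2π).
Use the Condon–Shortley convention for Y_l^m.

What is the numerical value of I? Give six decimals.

0.070568

Checks pass: Σm=0; 16 even; l₃=4∈[2,12].
(2·7+1)(2·5+1)(2·4+1) = 1485
Δ: 8! 6! 2! / 17! → 1/6126120
sum: t=3:−1/69120 t=4:+1/20736 t=5:−1/69120 = 1/51840
3j²(7 5 4; 0 0 0) = Δ·Π!·Σ² = 280/21879  (sign +1)
sum: t=1:−1/1209600 t=2:+1/69120 t=3:−1/51840 = -41/7257600
3j²(7 5 4; 1 -2 1) = Δ·Π!·Σ² = 1681/510510  (sign +1)
combine: 4πI² = 1485·280/21879·1681/510510 = 33620/537251
take √, sign +1: I = 0.07056759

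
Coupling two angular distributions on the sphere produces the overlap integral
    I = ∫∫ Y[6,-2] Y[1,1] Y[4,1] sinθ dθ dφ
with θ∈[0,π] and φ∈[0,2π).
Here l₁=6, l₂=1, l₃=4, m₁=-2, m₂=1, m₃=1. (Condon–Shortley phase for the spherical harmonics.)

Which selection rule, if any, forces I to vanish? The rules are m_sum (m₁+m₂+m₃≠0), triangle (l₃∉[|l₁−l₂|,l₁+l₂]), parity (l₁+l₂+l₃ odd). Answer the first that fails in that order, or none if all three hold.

azimuthal sum: -2 + 1 + 1 = 0  ✓
5 ≤ 4 ≤ 7 (triangle on l)  ✗
L = 6 + 1 + 4 = 11 (odd)

triangle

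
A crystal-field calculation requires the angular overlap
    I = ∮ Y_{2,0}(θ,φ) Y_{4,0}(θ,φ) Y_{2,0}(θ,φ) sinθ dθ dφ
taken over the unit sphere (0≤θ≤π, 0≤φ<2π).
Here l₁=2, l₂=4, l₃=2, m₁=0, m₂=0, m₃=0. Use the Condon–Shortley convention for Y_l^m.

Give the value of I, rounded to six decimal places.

Checks pass: Σm=0; 8 even; l₃=2∈[2,6].
(2·2+1)(2·4+1)(2·2+1) = 225
Δ: 4! 0! 4! / 9! → 1/630
sum: t=2:+1/16 = 1/16
3j²(2 4 2; 0 0 0) = Δ·Π!·Σ² = 2/35  (sign +1)
(m-triple is (0,0,0) — same symbol as above.)
combine: 4πI² = 225·2/35·2/35 = 36/49
take √, sign +1: I = 0.24179554

0.241796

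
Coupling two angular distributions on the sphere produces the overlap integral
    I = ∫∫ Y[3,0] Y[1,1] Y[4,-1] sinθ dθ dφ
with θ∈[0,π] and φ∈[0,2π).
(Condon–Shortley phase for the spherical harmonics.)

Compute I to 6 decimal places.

Rules hold: Σm=0, L=8 even, 2≤4≤4.
N = 7·3·9 = 189
Δ = 0!·6!·2!/9! = 1/252
Racah Σ t=0..0: t=0:+1/36 = 1/36
⇒ 3j(3 1 4; 0 0 0)² = 4/63, sgn +1
Racah Σ t=0..0: t=0:+1/72 = 1/72
⇒ 3j(3 1 4; 0 1 -1)² = 5/126, sgn -1
4πI² = N·(3j₀)²·(3jₘ)² = 10/21
I = -1·√(0.47619/4π) = -0.19466390

-0.194664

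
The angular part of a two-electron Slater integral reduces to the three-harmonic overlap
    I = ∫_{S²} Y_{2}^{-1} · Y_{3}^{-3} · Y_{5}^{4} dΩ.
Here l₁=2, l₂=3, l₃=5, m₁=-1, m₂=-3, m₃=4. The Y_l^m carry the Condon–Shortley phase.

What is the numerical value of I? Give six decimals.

Checks pass: Σm=0; 10 even; l₃=5∈[1,5].
(2·2+1)(2·3+1)(2·5+1) = 385
Δ: 0! 4! 6! / 11! → 1/2310
sum: t=0:+1/144 = 1/144
3j²(2 3 5; 0 0 0) = Δ·Π!·Σ² = 10/231  (sign -1)
sum: t=0:+1/4320 = 1/4320
3j²(2 3 5; -1 -3 4) = Δ·Π!·Σ² = 2/55  (sign -1)
combine: 4πI² = 385·10/231·2/55 = 20/33
take √, sign +1: I = 0.21961050

0.219610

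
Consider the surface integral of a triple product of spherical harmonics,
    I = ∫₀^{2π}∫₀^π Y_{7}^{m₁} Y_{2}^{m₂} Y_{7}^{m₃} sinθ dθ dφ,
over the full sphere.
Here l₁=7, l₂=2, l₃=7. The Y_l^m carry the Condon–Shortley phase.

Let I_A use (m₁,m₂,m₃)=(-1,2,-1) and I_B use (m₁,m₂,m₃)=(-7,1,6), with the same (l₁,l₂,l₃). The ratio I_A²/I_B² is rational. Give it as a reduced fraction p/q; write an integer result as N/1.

Same 7,2,7: normalisation and zero-m 3j drop out of the ratio.
A: Δ: 2! 12! 2! / 17! → 1/185640; sum: t=2:+1/2073600 = 1/2073600; 3j²(7 2 7; -1 2 -1) = Δ·Π!·Σ² = 28/1105  (sign +1)
B: Δ: 2! 12! 2! / 17! → 1/185640; sum: t=2:+1/958003200 = 1/958003200; 3j²(7 2 7; -7 1 6) = Δ·Π!·Σ² = 13/680  (sign -1)
I_A²/I_B² = (28/1105)/(13/680) = 224/169

224/169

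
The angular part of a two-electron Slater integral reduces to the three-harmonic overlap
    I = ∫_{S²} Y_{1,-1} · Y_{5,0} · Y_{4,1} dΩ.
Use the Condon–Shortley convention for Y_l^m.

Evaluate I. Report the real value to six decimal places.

Checks pass: Σm=0; 10 even; l₃=4∈[4,6].
(2·1+1)(2·5+1)(2·4+1) = 297
Δ: 2! 0! 8! / 11! → 1/495
sum: t=1:−1/576 = -1/576
3j²(1 5 4; 0 0 0) = Δ·Π!·Σ² = 5/99  (sign -1)
sum: t=2:+1/1440 = 1/1440
3j²(1 5 4; -1 0 1) = Δ·Π!·Σ² = 2/99  (sign -1)
combine: 4πI² = 297·5/99·2/99 = 10/33
take √, sign +1: I = 0.15528807

0.155288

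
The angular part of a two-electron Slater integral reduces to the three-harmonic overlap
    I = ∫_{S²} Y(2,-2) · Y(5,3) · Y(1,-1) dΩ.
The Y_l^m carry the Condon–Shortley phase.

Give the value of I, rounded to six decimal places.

0.000000

triangle: need 3≤l₃≤7, have 1; I=0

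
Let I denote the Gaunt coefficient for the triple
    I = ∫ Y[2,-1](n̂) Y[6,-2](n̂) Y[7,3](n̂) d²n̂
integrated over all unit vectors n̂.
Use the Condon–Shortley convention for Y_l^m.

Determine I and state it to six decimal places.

l₁+l₂+l₃=15 is odd: 3j(l;000)=0 ⇒ I=0

0.000000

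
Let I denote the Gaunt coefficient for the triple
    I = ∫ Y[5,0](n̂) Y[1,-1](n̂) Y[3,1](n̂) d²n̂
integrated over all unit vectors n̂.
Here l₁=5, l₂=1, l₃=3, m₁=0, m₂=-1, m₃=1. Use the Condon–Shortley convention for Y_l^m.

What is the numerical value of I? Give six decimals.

0.000000

|5−1|≤3≤5+1 violated ⇒ I = 0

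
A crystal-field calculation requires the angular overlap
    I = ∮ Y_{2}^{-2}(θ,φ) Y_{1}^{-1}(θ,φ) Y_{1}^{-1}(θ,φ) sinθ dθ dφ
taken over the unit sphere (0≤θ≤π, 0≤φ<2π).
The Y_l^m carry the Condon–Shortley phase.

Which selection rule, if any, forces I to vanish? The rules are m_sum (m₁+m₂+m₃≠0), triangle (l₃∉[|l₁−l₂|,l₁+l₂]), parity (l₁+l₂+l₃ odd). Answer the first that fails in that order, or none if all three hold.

m_sum

Σmᵢ = -4  ✗
l₃∈[|l₁−l₂|,l₁+l₂]=[1,3], have l₃=1
Σlᵢ = 4 ⇒ even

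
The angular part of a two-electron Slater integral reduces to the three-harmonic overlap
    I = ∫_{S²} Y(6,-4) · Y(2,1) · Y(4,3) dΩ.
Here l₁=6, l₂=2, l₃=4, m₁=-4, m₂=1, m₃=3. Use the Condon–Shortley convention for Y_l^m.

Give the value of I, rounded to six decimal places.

0.246389

Checks pass: Σm=0; 12 even; l₃=4∈[4,8].
(2·6+1)(2·2+1)(2·4+1) = 585
Δ: 4! 8! 0! / 13! → 1/6435
sum: t=2:+1/2304 = 1/2304
3j²(6 2 4; 0 0 0) = Δ·Π!·Σ² = 5/143  (sign +1)
sum: t=3:−1/30240 = -1/30240
3j²(6 2 4; -4 1 3) = Δ·Π!·Σ² = 16/429  (sign +1)
combine: 4πI² = 585·5/143·16/429 = 1200/1573
take √, sign +1: I = 0.24638901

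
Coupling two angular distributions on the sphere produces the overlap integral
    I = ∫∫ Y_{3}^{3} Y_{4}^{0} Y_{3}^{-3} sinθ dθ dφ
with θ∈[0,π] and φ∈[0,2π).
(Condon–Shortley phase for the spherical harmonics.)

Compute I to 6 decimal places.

m-sum 0 ✓  L=10 even ✓  1≤3≤7 ✓
Π(2lᵢ+1) = 7×9×7 = 441
triangle coeff Δ(3,4,3) = 1/34650
Σ_t [1,3]: t=1:−1/72 t=2:+1/16 t=3:−1/72 = 5/144
(3j)²=2/77 [(3 4 3; 0 0 0)], sign=-1
Σ_t [0,0]: t=0:+1/1152 = 1/1152
(3j)²=1/154 [(3 4 3; 3 0 -3)], sign=+1
⇒ 4πI² = 9/121
I = (-1)√(9/121/(4π)) = -0.07693494

-0.076935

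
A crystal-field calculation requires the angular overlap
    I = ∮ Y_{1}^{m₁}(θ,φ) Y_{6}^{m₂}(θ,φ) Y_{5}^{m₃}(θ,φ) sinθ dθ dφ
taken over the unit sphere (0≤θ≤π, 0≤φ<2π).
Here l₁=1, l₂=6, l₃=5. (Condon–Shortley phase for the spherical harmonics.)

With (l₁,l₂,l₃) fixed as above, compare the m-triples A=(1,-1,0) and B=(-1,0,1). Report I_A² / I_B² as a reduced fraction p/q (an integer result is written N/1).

7/5

l's match ⇒ only the (l;m) 3-j factors differ between A and B.
A: triangle coeff Δ(1,6,5) = 1/858; Σ_t [0,0]: t=0:+1/28800 = 1/28800; (3j)²=7/286 [(1 6 5; 1 -1 0)], sign=-1
B: triangle coeff Δ(1,6,5) = 1/858; Σ_t [2,2]: t=2:+1/34560 = 1/34560; (3j)²=5/286 [(1 6 5; -1 0 1)], sign=+1
I_A²/I_B² = (7/286)/(5/286) = 7/5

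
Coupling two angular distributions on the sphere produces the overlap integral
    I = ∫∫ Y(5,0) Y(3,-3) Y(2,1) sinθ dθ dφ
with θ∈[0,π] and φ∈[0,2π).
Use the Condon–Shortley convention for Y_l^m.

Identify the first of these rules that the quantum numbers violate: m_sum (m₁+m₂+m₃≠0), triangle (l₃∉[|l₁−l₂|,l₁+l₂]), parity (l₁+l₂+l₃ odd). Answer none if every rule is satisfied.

azimuthal sum: 0 − 3 + 1 = -2  ✗
2 ≤ 2 ≤ 8 (triangle on l)
L = 5 + 3 + 2 = 10 (even)

m_sum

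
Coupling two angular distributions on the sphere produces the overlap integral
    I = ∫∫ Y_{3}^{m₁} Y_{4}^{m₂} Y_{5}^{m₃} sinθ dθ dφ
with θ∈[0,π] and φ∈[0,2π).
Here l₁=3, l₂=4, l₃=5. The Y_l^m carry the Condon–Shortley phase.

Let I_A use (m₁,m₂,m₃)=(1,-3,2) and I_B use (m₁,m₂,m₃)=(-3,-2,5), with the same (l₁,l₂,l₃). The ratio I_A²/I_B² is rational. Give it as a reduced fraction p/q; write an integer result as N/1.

Same 3,4,5: normalisation and zero-m 3j drop out of the ratio.
A: Δ: 2! 4! 6! / 13! → 1/180180; sum: t=0:+1/960 t=1:−1/4320 = 7/8640; 3j²(3 4 5; 1 -3 2) = Δ·Π!·Σ² = 343/12870  (sign -1)
B: Δ: 2! 4! 6! / 13! → 1/180180; sum: t=2:+1/34560 = 1/34560; 3j²(3 4 5; -3 -2 5) = Δ·Π!·Σ² = 5/286  (sign +1)
I_A²/I_B² = (343/12870)/(5/286) = 343/225

343/225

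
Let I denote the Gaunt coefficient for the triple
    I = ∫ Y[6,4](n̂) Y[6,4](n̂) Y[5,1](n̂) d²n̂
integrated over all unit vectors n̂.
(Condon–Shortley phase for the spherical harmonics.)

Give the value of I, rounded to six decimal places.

m-sum = 4 + 4 + 1 = 9 ≠ 0 ⇒ I = 0

0.000000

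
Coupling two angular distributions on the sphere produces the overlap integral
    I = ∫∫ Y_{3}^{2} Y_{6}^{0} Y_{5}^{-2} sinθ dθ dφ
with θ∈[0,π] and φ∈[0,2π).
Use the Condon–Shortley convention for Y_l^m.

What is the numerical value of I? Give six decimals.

m-sum 0 ✓  L=14 even ✓  3≤5≤9 ✓
Π(2lᵢ+1) = 7×13×11 = 1001
triangle coeff Δ(3,6,5) = 1/675675
Σ_t [1,3]: t=1:−1/8640 t=2:+1/2304 t=3:−1/8640 = 7/34560
(3j)²=7/429 [(3 6 5; 0 0 0)], sign=-1
Σ_t [0,1]: t=0:+1/34560 t=1:−1/8640 = -1/11520
(3j)²=3/143 [(3 6 5; 2 0 -2)], sign=+1
⇒ 4πI² = 49/143
I = (-1)√(49/143/(4π)) = -0.16512966

-0.165130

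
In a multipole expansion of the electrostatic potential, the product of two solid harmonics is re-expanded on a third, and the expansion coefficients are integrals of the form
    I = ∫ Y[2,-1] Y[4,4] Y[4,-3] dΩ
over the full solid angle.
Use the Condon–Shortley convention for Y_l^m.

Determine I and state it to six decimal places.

0.198645

m-sum 0 ✓  L=10 even ✓  2≤4≤6 ✓
Π(2lᵢ+1) = 5×9×9 = 405
triangle coeff Δ(2,4,4) = 1/13860
Σ_t [0,2]: t=0:+1/192 t=1:−1/36 t=2:+1/192 = -5/288
(3j)²=20/693 [(2 4 4; 0 0 0)], sign=-1
Σ_t [2,2]: t=2:+1/1440 = 1/1440
(3j)²=7/165 [(2 4 4; -1 4 -3)], sign=-1
⇒ 4πI² = 60/121
I = (+1)√(60/121/(4π)) = 0.19864517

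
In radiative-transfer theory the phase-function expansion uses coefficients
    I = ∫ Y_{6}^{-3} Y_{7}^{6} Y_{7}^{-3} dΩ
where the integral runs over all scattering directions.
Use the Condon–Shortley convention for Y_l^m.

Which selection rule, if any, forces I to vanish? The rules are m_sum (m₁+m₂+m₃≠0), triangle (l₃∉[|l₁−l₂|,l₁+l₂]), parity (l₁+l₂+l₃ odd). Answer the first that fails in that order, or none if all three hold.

none

azimuthal sum: -3 + 6 − 3 = 0  ✓
1 ≤ 7 ≤ 13 (triangle on l)  ✓
L = 6 + 7 + 7 = 20 (even)  ✓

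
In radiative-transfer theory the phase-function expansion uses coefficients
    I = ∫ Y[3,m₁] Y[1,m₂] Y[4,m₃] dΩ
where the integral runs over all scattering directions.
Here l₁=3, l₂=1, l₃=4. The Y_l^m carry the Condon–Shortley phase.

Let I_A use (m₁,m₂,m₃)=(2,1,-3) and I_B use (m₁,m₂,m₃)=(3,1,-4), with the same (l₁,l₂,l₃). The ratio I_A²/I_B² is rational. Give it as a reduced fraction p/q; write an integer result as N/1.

Same 3,1,4: normalisation and zero-m 3j drop out of the ratio.
A: Δ: 0! 6! 2! / 9! → 1/252; sum: t=0:+1/240 = 1/240; 3j²(3 1 4; 2 1 -3) = Δ·Π!·Σ² = 1/12  (sign -1)
B: Δ: 0! 6! 2! / 9! → 1/252; sum: t=0:+1/1440 = 1/1440; 3j²(3 1 4; 3 1 -4) = Δ·Π!·Σ² = 1/9  (sign +1)
I_A²/I_B² = (1/12)/(1/9) = 3/4

3/4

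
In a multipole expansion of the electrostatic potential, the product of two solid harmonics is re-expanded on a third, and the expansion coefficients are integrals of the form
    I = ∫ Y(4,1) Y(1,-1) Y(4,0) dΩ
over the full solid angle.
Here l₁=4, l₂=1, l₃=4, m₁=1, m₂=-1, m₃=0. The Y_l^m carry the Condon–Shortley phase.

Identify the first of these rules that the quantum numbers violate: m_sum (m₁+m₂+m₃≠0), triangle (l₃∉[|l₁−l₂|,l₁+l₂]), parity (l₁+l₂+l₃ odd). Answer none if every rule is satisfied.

parity

azimuthal sum: 1 − 1 + 0 = 0  ✓
3 ≤ 4 ≤ 5 (triangle on l)  ✓
L = 4 + 1 + 4 = 9 (odd)  ✗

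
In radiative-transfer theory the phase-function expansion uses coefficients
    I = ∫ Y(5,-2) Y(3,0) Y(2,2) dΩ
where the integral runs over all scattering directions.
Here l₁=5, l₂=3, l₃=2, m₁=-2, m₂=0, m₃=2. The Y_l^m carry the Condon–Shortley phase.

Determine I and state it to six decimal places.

Checks pass: Σm=0; 10 even; l₃=2∈[2,8].
(2·5+1)(2·3+1)(2·2+1) = 385
Δ: 6! 4! 0! / 11! → 1/2310
sum: t=3:−1/144 = -1/144
3j²(5 3 2; 0 0 0) = Δ·Π!·Σ² = 10/231  (sign -1)
sum: t=3:−1/864 = -1/864
3j²(5 3 2; -2 0 2) = Δ·Π!·Σ² = 1/66  (sign -1)
combine: 4πI² = 385·10/231·1/66 = 25/99
take √, sign +1: I = 0.14175797

0.141758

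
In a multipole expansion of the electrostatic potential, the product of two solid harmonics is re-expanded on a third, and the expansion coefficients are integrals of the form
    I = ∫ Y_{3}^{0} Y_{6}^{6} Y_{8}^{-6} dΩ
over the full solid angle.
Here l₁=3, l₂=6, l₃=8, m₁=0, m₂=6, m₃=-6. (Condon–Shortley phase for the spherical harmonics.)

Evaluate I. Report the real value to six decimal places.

0.000000

l₁+l₂+l₃=17 is odd: 3j(l;000)=0 ⇒ I=0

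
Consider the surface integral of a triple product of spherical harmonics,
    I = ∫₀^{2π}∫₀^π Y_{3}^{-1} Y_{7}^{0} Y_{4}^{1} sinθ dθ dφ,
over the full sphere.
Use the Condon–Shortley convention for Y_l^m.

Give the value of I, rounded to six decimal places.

Checks pass: Σm=0; 14 even; l₃=4∈[4,10].
(2·3+1)(2·7+1)(2·4+1) = 945
Δ: 6! 0! 8! / 15! → 1/45045
sum: t=3:−1/20736 = -1/20736
3j²(3 7 4; 0 0 0) = Δ·Π!·Σ² = 35/1287  (sign -1)
sum: t=4:+1/34560 = 1/34560
3j²(3 7 4; -1 0 1) = Δ·Π!·Σ² = 7/429  (sign -1)
combine: 4πI² = 945·35/1287·7/429 = 8575/20449
take √, sign +1: I = 0.18267373

0.182674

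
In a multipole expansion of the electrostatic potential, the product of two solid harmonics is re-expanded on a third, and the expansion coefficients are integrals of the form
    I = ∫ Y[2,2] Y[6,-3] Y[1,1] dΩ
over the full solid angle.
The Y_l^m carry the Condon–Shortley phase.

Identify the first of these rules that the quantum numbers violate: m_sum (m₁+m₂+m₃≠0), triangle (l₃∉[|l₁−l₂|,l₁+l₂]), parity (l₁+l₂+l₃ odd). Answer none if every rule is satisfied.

triangle

Σmᵢ = 0  ✓
l₃∈[|l₁−l₂|,l₁+l₂]=[4,8], have l₃=1  ✗
Σlᵢ = 9 ⇒ odd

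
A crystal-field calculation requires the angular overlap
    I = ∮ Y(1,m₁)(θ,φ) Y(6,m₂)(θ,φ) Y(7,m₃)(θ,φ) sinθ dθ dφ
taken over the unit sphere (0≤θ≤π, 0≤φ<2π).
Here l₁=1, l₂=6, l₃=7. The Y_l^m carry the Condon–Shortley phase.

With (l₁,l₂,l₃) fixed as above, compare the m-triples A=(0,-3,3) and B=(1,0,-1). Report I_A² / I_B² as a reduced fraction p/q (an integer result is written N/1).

10/7

Same 1,6,7: normalisation and zero-m 3j drop out of the ratio.
A: Δ: 0! 2! 12! / 15! → 1/1365; sum: t=0:+1/2177280 = 1/2177280; 3j²(1 6 7; 0 -3 3) = Δ·Π!·Σ² = 8/273  (sign +1)
B: Δ: 0! 2! 12! / 15! → 1/1365; sum: t=0:+1/1036800 = 1/1036800; 3j²(1 6 7; 1 0 -1) = Δ·Π!·Σ² = 4/195  (sign +1)
I_A²/I_B² = (8/273)/(4/195) = 10/7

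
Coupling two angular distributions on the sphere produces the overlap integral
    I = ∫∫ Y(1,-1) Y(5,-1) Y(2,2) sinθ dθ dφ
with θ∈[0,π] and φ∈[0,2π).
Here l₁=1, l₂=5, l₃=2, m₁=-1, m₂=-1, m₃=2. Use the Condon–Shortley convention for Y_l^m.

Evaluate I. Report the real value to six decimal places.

triangle: need 4≤l₃≤6, have 2; I=0

0.000000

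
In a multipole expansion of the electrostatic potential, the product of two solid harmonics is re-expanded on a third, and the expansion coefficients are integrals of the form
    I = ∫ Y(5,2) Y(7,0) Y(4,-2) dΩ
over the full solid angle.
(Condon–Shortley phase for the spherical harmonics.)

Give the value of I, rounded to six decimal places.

Checks pass: Σm=0; 16 even; l₃=4∈[2,12].
(2·5+1)(2·7+1)(2·4+1) = 1485
Δ: 8! 2! 6! / 17! → 1/6126120
sum: t=3:−1/69120 t=4:+1/20736 t=5:−1/69120 = 1/51840
3j²(5 7 4; 0 0 0) = Δ·Π!·Σ² = 280/21879  (sign +1)
sum: t=1:−1/7257600 t=2:+1/172800 t=3:−1/69120 = -1/113400
3j²(5 7 4; 2 0 -2) = Δ·Π!·Σ² = 512/36465  (sign -1)
combine: 4πI² = 1485·280/21879·512/36465 = 143360/537251
take √, sign -1: I = -0.14572043

-0.145720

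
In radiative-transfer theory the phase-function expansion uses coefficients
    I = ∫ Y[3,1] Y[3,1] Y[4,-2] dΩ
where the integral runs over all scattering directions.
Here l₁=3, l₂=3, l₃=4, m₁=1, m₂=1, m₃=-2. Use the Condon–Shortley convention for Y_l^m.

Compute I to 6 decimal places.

0.162193

Rules hold: Σm=0, L=10 even, 0≤4≤6.
N = 7·7·9 = 441
Δ = 2!·4!·4!/11! = 1/34650
Racah Σ t=0..2: t=0:+1/72 t=1:−1/16 t=2:+1/72 = -5/144
⇒ 3j(3 3 4; 0 0 0)² = 2/77, sgn -1
Racah Σ t=0..2: t=0:+1/192 t=1:−1/36 t=2:+1/192 = -5/288
⇒ 3j(3 3 4; 1 1 -2)² = 20/693, sgn -1
4πI² = N·(3j₀)²·(3jₘ)² = 40/121
I = +1·√(0.330579/4π) = 0.16219310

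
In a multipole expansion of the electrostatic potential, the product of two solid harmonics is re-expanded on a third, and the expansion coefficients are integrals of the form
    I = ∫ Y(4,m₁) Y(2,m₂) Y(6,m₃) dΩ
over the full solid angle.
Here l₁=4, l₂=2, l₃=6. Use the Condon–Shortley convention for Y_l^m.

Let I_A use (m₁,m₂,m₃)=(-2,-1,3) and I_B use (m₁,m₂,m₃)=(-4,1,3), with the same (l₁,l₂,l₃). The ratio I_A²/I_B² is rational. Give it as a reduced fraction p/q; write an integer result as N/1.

Shared (l₁,l₂,l₃)=(4,2,6): N and (l;000)² cancel in I_A²/I_B².
A: Δ = 0!·8!·4!/13! = 1/6435; Racah Σ t=0..0: t=0:+1/8640 = 1/8640; ⇒ 3j(4 2 6; -2 -1 3)² = 28/715, sgn -1
B: Δ = 0!·8!·4!/13! = 1/6435; Racah Σ t=0..0: t=0:+1/241920 = 1/241920; ⇒ 3j(4 2 6; -4 1 3)² = 1/715, sgn -1
I_A²/I_B² = (28/715)/(1/715) = 28/1

28/1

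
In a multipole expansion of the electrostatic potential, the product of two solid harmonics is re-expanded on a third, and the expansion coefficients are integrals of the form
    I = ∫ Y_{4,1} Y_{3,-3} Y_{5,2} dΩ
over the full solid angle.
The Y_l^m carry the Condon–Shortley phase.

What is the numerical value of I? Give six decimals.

-0.179179

Checks pass: Σm=0; 12 even; l₃=5∈[1,7].
(2·4+1)(2·3+1)(2·5+1) = 693
Δ: 2! 6! 4! / 13! → 1/180180
sum: t=0:+1/576 t=1:−1/144 t=2:+1/576 = -1/288
3j²(4 3 5; 0 0 0) = Δ·Π!·Σ² = 20/1001  (sign +1)
sum: t=0:+1/1728 = 1/1728
3j²(4 3 5; 1 -3 2) = Δ·Π!·Σ² = 25/858  (sign -1)
combine: 4πI² = 693·20/1001·25/858 = 750/1859
take √, sign -1: I = -0.17917854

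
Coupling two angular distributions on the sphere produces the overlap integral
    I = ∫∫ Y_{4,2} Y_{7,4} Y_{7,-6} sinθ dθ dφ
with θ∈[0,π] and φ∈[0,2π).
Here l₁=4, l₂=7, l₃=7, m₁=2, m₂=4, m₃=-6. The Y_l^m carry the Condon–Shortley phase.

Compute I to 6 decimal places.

Checks pass: Σm=0; 18 even; l₃=7∈[3,11].
(2·4+1)(2·7+1)(2·7+1) = 2025
Δ: 4! 4! 10! / 19! → 1/58198140
sum: t=0:+1/17418240 t=1:−1/622080 t=2:+1/230400 t=3:−1/622080 t=4:+1/17418240 = 1/806400
3j²(4 7 7; 0 0 0) = Δ·Π!·Σ² = 2268/230945  (sign -1)
sum: t=1:−1/130636800 t=2:+1/34836480 = 11/522547200
3j²(4 7 7; 2 4 -6) = Δ·Π!·Σ² = 1331/81396  (sign -1)
combine: 4πI² = 2025·2268/230945·1331/81396 = 441045/1356277
take √, sign +1: I = 0.16086528

0.160865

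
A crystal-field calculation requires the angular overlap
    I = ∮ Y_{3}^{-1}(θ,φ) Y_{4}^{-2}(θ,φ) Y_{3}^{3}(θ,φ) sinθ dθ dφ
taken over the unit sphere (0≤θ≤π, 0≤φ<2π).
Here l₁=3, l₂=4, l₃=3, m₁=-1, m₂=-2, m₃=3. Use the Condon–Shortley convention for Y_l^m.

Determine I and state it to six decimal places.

-0.188451

Checks pass: Σm=0; 10 even; l₃=3∈[1,7].
(2·3+1)(2·4+1)(2·3+1) = 441
Δ: 4! 2! 4! / 11! → 1/34650
sum: t=1:−1/72 t=2:+1/16 t=3:−1/72 = 5/144
3j²(3 4 3; 0 0 0) = Δ·Π!·Σ² = 2/77  (sign -1)
sum: t=2:+1/192 = 1/192
3j²(3 4 3; -1 -2 3) = Δ·Π!·Σ² = 3/77  (sign +1)
combine: 4πI² = 441·2/77·3/77 = 54/121
take √, sign -1: I = -0.18845135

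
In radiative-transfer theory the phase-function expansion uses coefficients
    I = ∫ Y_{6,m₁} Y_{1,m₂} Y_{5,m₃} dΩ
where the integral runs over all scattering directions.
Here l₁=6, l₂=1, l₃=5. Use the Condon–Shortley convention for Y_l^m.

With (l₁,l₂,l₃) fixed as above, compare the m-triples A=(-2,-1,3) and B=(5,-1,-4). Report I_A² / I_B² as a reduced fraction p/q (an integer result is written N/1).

6/55

Shared (l₁,l₂,l₃)=(6,1,5): N and (l;000)² cancel in I_A²/I_B².
A: Δ = 2!·10!·0!/13! = 1/858; Racah Σ t=0..0: t=0:+1/161280 = 1/161280; ⇒ 3j(6 1 5; -2 -1 3)² = 1/143, sgn +1
B: Δ = 2!·10!·0!/13! = 1/858; Racah Σ t=0..0: t=0:+1/725760 = 1/725760; ⇒ 3j(6 1 5; 5 -1 -4)² = 5/78, sgn -1
I_A²/I_B² = (1/143)/(5/78) = 6/55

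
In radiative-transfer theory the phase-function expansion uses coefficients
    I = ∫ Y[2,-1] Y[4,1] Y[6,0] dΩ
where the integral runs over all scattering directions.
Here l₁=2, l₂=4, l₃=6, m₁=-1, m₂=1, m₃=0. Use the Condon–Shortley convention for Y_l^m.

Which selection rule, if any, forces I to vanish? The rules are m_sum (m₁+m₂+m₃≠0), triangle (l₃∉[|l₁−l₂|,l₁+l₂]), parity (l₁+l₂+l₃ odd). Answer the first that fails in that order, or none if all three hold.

none

azimuthal sum: -1 + 1 + 0 = 0  ✓
2 ≤ 6 ≤ 6 (triangle on l)  ✓
L = 2 + 4 + 6 = 12 (even)  ✓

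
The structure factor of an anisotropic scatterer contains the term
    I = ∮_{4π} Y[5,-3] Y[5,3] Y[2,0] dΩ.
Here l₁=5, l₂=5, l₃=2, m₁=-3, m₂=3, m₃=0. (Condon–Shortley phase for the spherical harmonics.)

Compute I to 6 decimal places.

-0.016174

m-sum 0 ✓  L=12 even ✓  0≤2≤10 ✓
Π(2lᵢ+1) = 11×11×5 = 605
triangle coeff Δ(5,5,2) = 1/38610
Σ_t [3,5]: t=3:−1/2880 t=4:+1/576 t=5:−1/2880 = 1/960
(3j)²=10/429 [(5 5 2; 0 0 0)], sign=+1
Σ_t [6,8]: t=6:+1/5760 t=7:−1/5040 t=8:+1/161280 = -1/53760
(3j)²=1/4290 [(5 5 2; -3 3 0)], sign=-1
⇒ 4πI² = 5/1521
I = (-1)√(5/1521/(4π)) = -0.01617393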